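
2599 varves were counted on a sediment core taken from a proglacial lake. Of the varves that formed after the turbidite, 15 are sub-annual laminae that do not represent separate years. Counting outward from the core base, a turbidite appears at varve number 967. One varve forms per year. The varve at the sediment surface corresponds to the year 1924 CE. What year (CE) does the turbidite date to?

Between varve 967 and the sediment surface there are 2599 − 967 = 1632 varves.
Excluding 15 false varves: 1632 − 15 = 1617.
1924 − 1617 = 307 CE.

307 CE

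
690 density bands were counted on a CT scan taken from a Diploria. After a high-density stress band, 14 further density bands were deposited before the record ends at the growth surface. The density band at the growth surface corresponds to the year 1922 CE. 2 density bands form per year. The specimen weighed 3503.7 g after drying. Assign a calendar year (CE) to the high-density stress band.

1915 CE

14 density bands formed after the high-density stress band.
Dividing by 2 density bands per year: 14 / 2 = 7 years.
The density band at the growth surface is 1922 CE, so the high-density stress band dates to 1922 − 7 = 1915 CE.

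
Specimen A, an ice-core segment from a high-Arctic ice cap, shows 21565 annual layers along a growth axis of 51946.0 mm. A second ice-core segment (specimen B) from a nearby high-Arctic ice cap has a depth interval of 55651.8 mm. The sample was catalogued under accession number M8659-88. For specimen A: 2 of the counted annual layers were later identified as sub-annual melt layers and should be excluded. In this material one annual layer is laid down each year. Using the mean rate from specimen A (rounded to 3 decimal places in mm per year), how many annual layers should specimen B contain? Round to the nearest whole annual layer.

23102 annual layers

Specimen A: correcting the raw count gives 21565 − 2 = 21563 true annual layers.
A: 51946.0 mm over 21563 years gives 51946.0 / 21563 ≈ 2.409 mm/year.
B spans 55651.8 / 2.409 = 23101.62 years ≈ 23102 annual layers.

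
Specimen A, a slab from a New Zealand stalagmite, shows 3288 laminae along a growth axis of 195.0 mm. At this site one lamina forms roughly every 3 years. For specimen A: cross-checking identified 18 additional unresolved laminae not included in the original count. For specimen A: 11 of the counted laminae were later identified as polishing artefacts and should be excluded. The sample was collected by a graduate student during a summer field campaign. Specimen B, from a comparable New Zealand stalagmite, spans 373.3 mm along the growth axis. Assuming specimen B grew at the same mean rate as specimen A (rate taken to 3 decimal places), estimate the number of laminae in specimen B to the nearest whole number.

6222 laminae

Specimen A: adjusted count: 3288 − 11 + 18 = 3295 laminae.
Specimen A: multiplying by 3 years per lamina: 3295 × 3 = 9885 years.
A: 195.0 mm over 9885 years gives 195.0 / 9885 ≈ 0.020 mm/year.
For B, 373.3 / 0.020 = 18665.00 years; at 3 years per lamina that is 18665.00 / 3 ≈ 6222 laminae.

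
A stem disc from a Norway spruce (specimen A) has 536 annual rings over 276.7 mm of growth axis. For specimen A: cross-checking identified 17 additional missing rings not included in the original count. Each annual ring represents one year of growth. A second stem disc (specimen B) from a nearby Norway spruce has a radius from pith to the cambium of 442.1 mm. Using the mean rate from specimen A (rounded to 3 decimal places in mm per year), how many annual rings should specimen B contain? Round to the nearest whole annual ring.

884 annual rings

Specimen A: after corrections the count is 536 + 17 = 553 annual rings.
A: Extension rate ≈ 276.7 / 553 = 0.500 mm/yr.
B spans 442.1 / 0.500 = 884.20 years ≈ 884 annual rings.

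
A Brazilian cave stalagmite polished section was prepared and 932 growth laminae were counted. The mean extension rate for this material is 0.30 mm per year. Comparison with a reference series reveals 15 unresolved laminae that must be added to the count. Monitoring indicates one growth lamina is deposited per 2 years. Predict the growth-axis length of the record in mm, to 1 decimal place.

True growth lamina count = 932 + 15 = 947.
Multiplying by 2 years per growth lamina: 947 × 2 = 1894 years.
Length ≈ 0.30 × 1894 = 568.2 mm.

568.2 mm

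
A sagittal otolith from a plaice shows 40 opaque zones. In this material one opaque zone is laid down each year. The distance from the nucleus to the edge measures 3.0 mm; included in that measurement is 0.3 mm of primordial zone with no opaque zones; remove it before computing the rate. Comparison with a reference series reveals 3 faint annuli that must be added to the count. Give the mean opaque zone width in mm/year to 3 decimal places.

0.063 mm/year

Correcting the raw count gives 40 + 3 = 43 true opaque zones.
Removing the 0.3 mm offcut leaves 3.0 − 0.3 = 2.7 mm.
Mean rate = 2.7 mm / 43 years ≈ 0.063 mm/year.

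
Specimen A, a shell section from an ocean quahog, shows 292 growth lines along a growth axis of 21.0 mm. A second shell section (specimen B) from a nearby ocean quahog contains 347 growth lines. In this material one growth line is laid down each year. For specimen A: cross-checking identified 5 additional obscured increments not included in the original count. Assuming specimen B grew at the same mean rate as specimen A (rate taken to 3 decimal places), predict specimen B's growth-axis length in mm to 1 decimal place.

24.6 mm

Specimen A: adjusted count: 292 + 5 = 297 growth lines.
A: Extension rate ≈ 21.0 / 297 = 0.071 mm/year.
For B, 0.071 mm/year × 347 years = 24.6 mm.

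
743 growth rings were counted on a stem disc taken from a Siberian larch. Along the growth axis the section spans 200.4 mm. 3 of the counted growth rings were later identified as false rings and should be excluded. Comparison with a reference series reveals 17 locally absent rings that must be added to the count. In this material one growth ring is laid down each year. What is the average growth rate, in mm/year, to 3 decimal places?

0.265 mm/year

Adjusted count: 743 − 3 + 17 = 757 growth rings.
Mean rate = 200.4 mm / 757 years ≈ 0.265 mm/year.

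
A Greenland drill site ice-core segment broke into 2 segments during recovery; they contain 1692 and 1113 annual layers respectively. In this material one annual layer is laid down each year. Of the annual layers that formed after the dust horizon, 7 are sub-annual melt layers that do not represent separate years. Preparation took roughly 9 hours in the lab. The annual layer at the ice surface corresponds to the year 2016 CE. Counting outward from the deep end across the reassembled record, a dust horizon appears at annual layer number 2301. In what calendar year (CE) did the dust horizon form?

1519 CE

Total annual layers = 1692 + 1113 = 2805.
2805 − 2301 = 504 annual layers lie beyond the dust horizon toward the ice surface.
Excluding 7 false annual layers: 504 − 7 = 497.
2016 − 497 = 1519 CE.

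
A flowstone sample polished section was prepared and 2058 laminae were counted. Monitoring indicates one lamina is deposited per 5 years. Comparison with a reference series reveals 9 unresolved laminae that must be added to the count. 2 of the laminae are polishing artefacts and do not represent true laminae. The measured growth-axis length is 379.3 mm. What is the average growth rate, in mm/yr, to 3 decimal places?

0.037 mm/yr

Adjusted count: 2058 − 2 + 9 = 2065 laminae.
2065 laminae at 5 years each span 2065 × 5 = 10325 years.
Mean rate = 379.3 mm / 10325 years ≈ 0.037 mm/yr.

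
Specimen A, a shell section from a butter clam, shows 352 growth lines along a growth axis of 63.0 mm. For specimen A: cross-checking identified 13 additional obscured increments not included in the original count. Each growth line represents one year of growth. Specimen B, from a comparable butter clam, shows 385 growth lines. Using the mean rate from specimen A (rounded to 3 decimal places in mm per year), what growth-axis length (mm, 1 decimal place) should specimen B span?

66.6 mm

Specimen A: adjusted count: 352 + 13 = 365 growth lines.
A: 63.0 mm over 365 years gives 63.0 / 365 ≈ 0.173 mm per year.
B's length ≈ 0.173 × 385 = 66.6 mm.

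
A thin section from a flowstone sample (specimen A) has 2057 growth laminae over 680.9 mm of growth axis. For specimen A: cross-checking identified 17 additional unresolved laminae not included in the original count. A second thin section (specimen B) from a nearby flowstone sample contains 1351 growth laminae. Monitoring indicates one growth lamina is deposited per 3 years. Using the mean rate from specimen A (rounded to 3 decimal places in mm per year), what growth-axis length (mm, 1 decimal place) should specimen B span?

441.8 mm

Specimen A: true growth lamina count = 2057 + 17 = 2074.
Specimen A: multiplying by 3 years per growth lamina: 2074 × 3 = 6222 years.
A: Mean rate = 680.9 mm / 6222 years ≈ 0.109 mm per year.
Specimen B: multiplying by 3 years per growth lamina: 1351 × 3 = 4053 years. For B, 0.109 mm/year × 4053 years = 441.8 mm.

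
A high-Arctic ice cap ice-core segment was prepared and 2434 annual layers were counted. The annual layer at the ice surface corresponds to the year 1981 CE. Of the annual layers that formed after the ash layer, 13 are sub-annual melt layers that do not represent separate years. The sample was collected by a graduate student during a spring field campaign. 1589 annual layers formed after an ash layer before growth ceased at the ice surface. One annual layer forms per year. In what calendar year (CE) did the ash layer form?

405 CE

There are 1589 annual layers younger than the ash layer.
Removing the 13 false annual layers leaves 1589 − 13 = 1576 true annual layers beyond the ash layer.
Counting back 1576 years from 1981 CE places the ash layer in 1981 − 1576 = 405 CE.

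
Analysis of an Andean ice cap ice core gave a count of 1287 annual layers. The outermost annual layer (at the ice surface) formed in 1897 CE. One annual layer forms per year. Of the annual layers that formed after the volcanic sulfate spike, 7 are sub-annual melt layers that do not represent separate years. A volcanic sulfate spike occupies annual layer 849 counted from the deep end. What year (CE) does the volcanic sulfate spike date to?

1466 CE

Between annual layer 849 and the ice surface there are 1287 − 849 = 438 annual layers.
Excluding 7 false annual layers: 438 − 7 = 431.
1897 − 431 = 1466 CE.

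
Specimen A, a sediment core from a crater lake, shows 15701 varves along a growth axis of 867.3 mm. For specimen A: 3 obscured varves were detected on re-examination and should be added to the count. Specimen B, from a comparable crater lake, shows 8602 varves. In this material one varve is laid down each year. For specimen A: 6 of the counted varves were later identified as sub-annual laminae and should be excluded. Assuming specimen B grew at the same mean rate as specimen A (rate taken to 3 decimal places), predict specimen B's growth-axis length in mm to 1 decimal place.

473.1 mm

Specimen A: correcting the raw count gives 15701 − 6 + 3 = 15698 true varves.
A: Extension rate ≈ 867.3 / 15698 = 0.055 mm per year.
B's length ≈ 0.055 × 8602 = 473.1 mm.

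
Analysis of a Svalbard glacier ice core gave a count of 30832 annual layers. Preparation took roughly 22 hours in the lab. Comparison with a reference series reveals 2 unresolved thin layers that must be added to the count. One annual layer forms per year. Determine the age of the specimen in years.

30834 yr

Adjusted count: 30832 + 2 = 30834 annual layers.
One annual layer per year makes the duration 30834 years.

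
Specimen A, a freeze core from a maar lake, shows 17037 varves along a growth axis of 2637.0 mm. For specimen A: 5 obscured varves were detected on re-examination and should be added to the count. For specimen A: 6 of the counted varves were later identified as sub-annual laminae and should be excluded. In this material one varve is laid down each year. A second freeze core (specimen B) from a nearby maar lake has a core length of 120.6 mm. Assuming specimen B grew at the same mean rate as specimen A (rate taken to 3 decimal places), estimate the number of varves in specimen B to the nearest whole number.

Specimen A: after corrections the count is 17037 − 6 + 5 = 17036 varves.
A: Mean rate = 2637.0 mm / 17036 years ≈ 0.155 mm per year.
Specimen B: 120.6 mm / 0.155 mm per year = 778.06 years ≈ 778 varves.

778 varves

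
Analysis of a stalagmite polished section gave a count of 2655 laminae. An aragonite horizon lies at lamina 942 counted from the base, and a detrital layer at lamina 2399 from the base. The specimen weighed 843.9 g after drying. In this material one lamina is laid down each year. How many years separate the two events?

2399 − 942 = 1457 laminae lie between the two events.
At one lamina per year, 1457 years elapsed between them.

1457 years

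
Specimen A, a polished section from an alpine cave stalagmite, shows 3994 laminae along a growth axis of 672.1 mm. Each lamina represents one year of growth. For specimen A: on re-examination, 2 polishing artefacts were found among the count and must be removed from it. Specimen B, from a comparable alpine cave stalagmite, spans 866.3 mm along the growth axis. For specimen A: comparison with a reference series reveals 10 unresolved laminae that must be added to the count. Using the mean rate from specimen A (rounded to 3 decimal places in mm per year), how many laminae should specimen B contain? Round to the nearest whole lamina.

Specimen A: correcting the raw count gives 3994 − 2 + 10 = 4002 true laminae.
A: 672.1 mm over 4002 years gives 672.1 / 4002 ≈ 0.168 mm/yr.
Specimen B: 866.3 mm / 0.168 mm per year = 5156.55 years ≈ 5157 laminae.

5157 laminae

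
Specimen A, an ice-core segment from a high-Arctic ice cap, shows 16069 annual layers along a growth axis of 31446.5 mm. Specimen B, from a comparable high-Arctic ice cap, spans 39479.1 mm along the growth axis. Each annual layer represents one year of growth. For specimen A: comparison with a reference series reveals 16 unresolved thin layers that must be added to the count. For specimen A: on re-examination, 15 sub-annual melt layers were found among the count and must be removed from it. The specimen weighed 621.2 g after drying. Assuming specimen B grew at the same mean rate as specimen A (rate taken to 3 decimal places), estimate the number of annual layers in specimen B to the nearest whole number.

Specimen A: correcting the raw count gives 16069 − 15 + 16 = 16070 true annual layers.
A: Extension rate ≈ 31446.5 / 16070 = 1.957 mm/yr.
For B, 39479.1 / 1.957 = 20173.28 years ≈ 20173 annual layers.

20173 annual layers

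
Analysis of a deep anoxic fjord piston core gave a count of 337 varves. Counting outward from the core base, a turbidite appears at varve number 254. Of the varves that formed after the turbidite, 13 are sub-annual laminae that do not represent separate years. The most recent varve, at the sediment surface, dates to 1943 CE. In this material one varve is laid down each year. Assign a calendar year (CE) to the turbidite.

1873 CE

Between varve 254 and the sediment surface there are 337 − 254 = 83 varves.
Removing the 13 false varves leaves 83 − 13 = 70 true varves beyond the turbidite.
1943 − 70 = 1873 CE.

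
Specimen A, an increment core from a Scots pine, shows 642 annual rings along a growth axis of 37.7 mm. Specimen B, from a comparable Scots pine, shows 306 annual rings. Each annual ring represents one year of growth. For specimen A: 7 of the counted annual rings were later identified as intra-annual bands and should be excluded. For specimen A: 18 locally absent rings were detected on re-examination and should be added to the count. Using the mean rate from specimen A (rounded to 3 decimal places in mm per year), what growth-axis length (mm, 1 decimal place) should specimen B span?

Specimen A: adjusted count: 642 − 7 + 18 = 653 annual rings.
A: Extension rate ≈ 37.7 / 653 = 0.058 mm per year.
B's length ≈ 0.058 × 306 = 17.7 mm.

17.7 mm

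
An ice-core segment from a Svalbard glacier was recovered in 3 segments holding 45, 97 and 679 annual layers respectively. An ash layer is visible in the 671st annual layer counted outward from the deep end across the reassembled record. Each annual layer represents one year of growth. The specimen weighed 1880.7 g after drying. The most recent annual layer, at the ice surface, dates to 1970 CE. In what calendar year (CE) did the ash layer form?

Total annual layers = 45 + 97 + 679 = 821.
821 − 671 = 150 annual layers lie beyond the ash layer toward the ice surface.
The annual layer at the ice surface is 1970 CE, so the ash layer dates to 1970 − 150 = 1820 CE.

1820 CE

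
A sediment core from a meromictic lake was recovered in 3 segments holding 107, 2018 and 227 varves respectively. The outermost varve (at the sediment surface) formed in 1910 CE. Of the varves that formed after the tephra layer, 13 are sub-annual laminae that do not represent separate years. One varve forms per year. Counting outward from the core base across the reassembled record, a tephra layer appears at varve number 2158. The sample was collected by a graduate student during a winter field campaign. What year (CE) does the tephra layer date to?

1729 CE

Total varves = 107 + 2018 + 227 = 2352.
The tephra layer sits at varve 2158 from the core base, so 2352 − 2158 = 194 varves formed after it.
Excluding 13 false varves: 194 − 13 = 181.
1910 − 181 = 1729 CE.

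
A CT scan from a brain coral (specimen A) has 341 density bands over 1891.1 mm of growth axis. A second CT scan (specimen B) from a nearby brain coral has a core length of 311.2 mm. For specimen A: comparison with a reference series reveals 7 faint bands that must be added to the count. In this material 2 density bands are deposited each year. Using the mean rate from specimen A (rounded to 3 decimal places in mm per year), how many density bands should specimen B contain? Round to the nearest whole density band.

Specimen A: true density band count = 341 + 7 = 348.
Specimen A: 348 density bands at 2 per year is 348 / 2 = 174 years.
A: Mean rate = 1891.1 mm / 174 years ≈ 10.868 mm per year.
Specimen B: 311.2 mm / 10.868 mm per year = 28.63 years; at 2 density bands per year that is 28.63 × 2 ≈ 57 density bands.

57 density bands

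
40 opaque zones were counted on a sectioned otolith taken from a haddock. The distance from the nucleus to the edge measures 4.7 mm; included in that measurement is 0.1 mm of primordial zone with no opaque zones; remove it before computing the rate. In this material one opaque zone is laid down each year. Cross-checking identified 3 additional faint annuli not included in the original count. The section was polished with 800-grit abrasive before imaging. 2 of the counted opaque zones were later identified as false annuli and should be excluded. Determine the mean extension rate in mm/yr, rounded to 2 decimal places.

0.11 mm/yr

True opaque zone count = 40 − 2 + 3 = 41.
Net length = 4.7 − 0.1 = 4.6 mm.
Extension rate ≈ 4.6 / 41 = 0.11 mm/yr.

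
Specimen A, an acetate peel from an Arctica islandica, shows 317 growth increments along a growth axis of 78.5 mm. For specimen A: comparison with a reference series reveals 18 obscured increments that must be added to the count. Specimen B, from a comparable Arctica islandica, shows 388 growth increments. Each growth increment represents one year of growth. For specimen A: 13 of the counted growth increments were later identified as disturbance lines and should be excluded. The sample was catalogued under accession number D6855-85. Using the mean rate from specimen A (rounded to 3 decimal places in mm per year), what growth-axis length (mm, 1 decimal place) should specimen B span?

Specimen A: true growth increment count = 317 − 13 + 18 = 322.
A: Mean rate = 78.5 mm / 322 years ≈ 0.244 mm per year.
Length of B = 0.244 × 388 = 94.7 mm.

94.7 mm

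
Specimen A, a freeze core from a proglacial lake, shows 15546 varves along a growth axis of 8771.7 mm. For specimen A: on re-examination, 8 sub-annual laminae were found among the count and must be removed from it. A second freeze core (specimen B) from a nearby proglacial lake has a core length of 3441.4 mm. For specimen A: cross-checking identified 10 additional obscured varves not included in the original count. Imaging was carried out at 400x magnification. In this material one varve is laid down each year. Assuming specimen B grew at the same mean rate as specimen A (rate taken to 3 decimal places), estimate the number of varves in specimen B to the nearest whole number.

Specimen A: true varve count = 15546 − 8 + 10 = 15548.
A: Extension rate ≈ 8771.7 / 15548 = 0.564 mm/yr.
B spans 3441.4 / 0.564 = 6101.77 years ≈ 6102 varves.

6102 varves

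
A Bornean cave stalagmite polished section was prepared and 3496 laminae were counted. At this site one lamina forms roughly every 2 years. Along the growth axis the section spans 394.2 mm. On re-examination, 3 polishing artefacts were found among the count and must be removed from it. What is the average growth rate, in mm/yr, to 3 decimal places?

Correcting the raw count gives 3496 − 3 = 3493 true laminae.
At 2 years per lamina, 3493 × 2 = 6986 years.
394.2 mm over 6986 years gives 394.2 / 6986 ≈ 0.056 mm/yr.

0.056 mm/yr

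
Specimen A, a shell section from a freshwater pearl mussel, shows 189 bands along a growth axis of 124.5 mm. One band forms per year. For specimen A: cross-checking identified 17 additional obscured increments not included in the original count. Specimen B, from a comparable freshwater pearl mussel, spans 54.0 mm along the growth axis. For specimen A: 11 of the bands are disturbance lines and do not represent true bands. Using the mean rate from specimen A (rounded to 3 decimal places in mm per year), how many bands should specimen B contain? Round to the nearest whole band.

85 bands

Specimen A: after corrections the count is 189 − 11 + 17 = 195 bands.
A: 124.5 mm over 195 years gives 124.5 / 195 ≈ 0.638 mm/yr.
B spans 54.0 / 0.638 = 84.64 years ≈ 85 bands.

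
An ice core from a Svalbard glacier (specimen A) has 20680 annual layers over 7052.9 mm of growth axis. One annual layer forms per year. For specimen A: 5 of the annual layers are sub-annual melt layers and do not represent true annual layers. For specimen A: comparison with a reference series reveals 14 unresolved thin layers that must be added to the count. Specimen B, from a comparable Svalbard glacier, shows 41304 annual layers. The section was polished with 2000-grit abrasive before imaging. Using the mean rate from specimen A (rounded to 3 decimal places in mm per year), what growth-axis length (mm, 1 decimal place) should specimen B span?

Specimen A: true annual layer count = 20680 − 5 + 14 = 20689.
A: Mean rate = 7052.9 mm / 20689 years ≈ 0.341 mm/yr.
For B, 0.341 mm/year × 41304 years = 14084.7 mm.

14084.7 mm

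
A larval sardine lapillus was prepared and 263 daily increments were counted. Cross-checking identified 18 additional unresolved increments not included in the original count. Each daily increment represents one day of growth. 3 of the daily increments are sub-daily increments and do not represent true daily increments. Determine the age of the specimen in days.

278 d

True daily increment count = 263 − 3 + 18 = 278.
One daily increment per day makes the duration 278 days.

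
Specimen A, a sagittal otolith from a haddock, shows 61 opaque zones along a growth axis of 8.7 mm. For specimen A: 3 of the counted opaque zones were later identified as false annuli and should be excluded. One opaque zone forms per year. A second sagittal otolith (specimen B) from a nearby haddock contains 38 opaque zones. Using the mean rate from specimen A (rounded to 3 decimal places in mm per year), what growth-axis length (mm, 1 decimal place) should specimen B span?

5.7 mm

Specimen A: correcting the raw count gives 61 − 3 = 58 true opaque zones.
A: Extension rate ≈ 8.7 / 58 = 0.150 mm per year.
For B, 0.150 mm/year × 38 years = 5.7 mm.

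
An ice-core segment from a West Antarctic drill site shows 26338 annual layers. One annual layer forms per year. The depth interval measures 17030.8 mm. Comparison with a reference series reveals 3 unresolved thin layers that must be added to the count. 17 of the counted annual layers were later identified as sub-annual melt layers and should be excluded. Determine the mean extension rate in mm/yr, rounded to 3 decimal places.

0.647 mm/yr

After corrections the count is 26338 − 17 + 3 = 26324 annual layers.
Mean rate = 17030.8 mm / 26324 years ≈ 0.647 mm/yr.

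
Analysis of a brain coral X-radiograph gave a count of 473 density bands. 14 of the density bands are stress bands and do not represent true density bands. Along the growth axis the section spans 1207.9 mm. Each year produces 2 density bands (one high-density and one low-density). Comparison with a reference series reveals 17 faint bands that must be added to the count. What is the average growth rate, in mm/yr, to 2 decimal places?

5.08 mm/yr

After corrections the count is 473 − 14 + 17 = 476 density bands.
476 density bands at 2 per year is 476 / 2 = 238 years.
Mean rate = 1207.9 mm / 238 years ≈ 5.08 mm/yr.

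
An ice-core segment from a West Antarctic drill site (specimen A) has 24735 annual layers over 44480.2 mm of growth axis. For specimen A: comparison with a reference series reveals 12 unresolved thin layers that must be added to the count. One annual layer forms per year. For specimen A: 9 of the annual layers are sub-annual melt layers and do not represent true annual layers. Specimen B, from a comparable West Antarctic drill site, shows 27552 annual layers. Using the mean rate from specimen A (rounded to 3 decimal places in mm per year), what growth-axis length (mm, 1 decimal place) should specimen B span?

Specimen A: after corrections the count is 24735 − 9 + 12 = 24738 annual layers.
A: Extension rate ≈ 44480.2 / 24738 = 1.798 mm/year.
Length of B = 1.798 × 27552 = 49538.5 mm.

49538.5 mm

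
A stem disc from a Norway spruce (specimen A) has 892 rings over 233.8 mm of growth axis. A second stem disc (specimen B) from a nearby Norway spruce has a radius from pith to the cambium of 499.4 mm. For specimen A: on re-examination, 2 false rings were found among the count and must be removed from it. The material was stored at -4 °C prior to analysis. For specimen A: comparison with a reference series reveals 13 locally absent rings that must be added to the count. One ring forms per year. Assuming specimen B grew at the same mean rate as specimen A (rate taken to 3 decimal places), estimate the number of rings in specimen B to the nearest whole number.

1928 rings

Specimen A: adjusted count: 892 − 2 + 13 = 903 rings.
A: Extension rate ≈ 233.8 / 903 = 0.259 mm per year.
B spans 499.4 / 0.259 = 1928.19 years ≈ 1928 rings.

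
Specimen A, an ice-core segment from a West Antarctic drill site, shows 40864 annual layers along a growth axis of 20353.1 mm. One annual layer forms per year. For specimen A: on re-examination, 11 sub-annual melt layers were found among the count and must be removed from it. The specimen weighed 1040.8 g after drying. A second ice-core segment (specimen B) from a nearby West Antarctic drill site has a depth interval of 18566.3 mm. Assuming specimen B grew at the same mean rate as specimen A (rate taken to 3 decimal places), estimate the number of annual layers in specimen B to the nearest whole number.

37282 annual layers

Specimen A: correcting the raw count gives 40864 − 11 = 40853 true annual layers.
A: 20353.1 mm over 40853 years gives 20353.1 / 40853 ≈ 0.498 mm/year.
B spans 18566.3 / 0.498 = 37281.73 years ≈ 37282 annual layers.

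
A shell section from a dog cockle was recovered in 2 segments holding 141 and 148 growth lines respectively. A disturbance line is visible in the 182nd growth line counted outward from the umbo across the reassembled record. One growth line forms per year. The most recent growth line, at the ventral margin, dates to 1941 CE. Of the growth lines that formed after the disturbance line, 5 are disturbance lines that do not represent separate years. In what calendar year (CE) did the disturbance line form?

1839 CE

Total growth lines = 141 + 148 = 289.
289 − 182 = 107 growth lines lie beyond the disturbance line toward the ventral margin.
107 − 5 false = 102 true growth lines after the disturbance line.
The growth line at the ventral margin is 1941 CE, so the disturbance line dates to 1941 − 102 = 1839 CE.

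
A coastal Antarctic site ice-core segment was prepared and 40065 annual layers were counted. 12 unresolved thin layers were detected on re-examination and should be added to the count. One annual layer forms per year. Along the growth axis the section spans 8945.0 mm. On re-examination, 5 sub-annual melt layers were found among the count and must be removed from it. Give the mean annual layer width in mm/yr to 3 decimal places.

Adjusted count: 40065 − 5 + 12 = 40072 annual layers.
8945.0 mm over 40072 years gives 8945.0 / 40072 ≈ 0.223 mm/yr.

0.223 mm/yr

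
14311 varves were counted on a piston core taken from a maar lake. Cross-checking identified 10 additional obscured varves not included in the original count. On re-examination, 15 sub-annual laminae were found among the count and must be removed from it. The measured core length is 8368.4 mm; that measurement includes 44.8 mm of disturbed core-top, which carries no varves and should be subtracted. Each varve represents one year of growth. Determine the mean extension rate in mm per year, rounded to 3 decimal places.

True varve count = 14311 − 15 + 10 = 14306.
Net length = 8368.4 − 44.8 = 8323.6 mm.
8323.6 mm over 14306 years gives 8323.6 / 14306 ≈ 0.582 mm per year.

0.582 mm per year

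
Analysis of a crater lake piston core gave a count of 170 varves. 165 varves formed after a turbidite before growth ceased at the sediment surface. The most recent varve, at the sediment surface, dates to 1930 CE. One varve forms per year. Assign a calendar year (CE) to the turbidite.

1765 CE

165 varves post-date the turbidite.
The varve at the sediment surface is 1930 CE, so the turbidite dates to 1930 − 165 = 1765 CE.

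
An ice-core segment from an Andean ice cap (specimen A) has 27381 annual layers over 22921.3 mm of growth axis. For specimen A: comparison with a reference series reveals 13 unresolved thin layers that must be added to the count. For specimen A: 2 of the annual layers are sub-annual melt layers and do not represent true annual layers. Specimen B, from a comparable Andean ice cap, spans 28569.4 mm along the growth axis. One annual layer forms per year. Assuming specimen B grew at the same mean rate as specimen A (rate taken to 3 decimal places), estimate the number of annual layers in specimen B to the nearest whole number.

34133 annual layers

Specimen A: correcting the raw count gives 27381 − 2 + 13 = 27392 true annual layers.
A: 22921.3 mm over 27392 years gives 22921.3 / 27392 ≈ 0.837 mm per year.
For B, 28569.4 / 0.837 = 34133.09 years ≈ 34133 annual layers.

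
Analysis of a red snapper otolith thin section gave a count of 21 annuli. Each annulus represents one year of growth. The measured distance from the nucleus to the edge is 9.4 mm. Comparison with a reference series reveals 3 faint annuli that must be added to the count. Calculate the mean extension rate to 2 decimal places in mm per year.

After corrections the count is 21 + 3 = 24 annuli.
Mean rate = 9.4 mm / 24 years ≈ 0.39 mm per year.

0.39 mm per year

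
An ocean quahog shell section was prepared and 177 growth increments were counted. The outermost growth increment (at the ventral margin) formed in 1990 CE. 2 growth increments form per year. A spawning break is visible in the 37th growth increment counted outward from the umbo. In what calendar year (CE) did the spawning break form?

1920 CE

The spawning break sits at growth increment 37 from the umbo, so 177 − 37 = 140 growth increments formed after it.
With 2 growth increments per year, 140 / 2 = 70 years.
The growth increment at the ventral margin is 1990 CE, so the spawning break dates to 1990 − 70 = 1920 CE.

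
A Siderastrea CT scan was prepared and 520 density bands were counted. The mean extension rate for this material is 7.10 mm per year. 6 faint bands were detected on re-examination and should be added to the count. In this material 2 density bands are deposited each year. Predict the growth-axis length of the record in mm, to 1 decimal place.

After corrections the count is 520 + 6 = 526 density bands.
Dividing by 2 density bands per year: 526 / 2 = 263 years.
Length ≈ 7.10 × 263 = 1867.3 mm.

1867.3 mm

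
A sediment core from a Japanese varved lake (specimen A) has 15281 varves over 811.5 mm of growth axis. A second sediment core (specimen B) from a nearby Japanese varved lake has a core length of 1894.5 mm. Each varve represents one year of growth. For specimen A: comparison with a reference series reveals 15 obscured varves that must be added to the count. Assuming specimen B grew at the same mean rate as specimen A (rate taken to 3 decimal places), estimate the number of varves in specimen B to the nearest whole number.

35745 varves

Specimen A: after corrections the count is 15281 + 15 = 15296 varves.
A: Mean rate = 811.5 mm / 15296 years ≈ 0.053 mm/year.
B spans 1894.5 / 0.053 = 35745.28 years ≈ 35745 varves.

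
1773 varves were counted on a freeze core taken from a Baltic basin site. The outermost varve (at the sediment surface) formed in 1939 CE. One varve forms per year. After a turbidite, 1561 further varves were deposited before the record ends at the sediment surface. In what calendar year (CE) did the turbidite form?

1561 varves post-date the turbidite.
The varve at the sediment surface is 1939 CE, so the turbidite dates to 1939 − 1561 = 378 CE.

378 CE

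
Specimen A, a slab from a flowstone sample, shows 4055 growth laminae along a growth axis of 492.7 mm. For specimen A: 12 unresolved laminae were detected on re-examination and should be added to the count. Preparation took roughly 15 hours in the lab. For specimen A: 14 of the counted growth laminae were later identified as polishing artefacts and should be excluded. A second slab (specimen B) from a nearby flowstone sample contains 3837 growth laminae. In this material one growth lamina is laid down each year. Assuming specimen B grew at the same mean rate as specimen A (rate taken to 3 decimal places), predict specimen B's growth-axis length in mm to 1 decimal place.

468.1 mm

Specimen A: true growth lamina count = 4055 − 14 + 12 = 4053.
A: Extension rate ≈ 492.7 / 4053 = 0.122 mm per year.
B's length ≈ 0.122 × 3837 = 468.1 mm.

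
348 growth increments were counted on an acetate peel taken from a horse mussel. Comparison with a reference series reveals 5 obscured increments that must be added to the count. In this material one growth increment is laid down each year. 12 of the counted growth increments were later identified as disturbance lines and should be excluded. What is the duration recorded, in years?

341 years

True growth increment count = 348 − 12 + 5 = 341.
One growth increment per year makes the duration 341 years.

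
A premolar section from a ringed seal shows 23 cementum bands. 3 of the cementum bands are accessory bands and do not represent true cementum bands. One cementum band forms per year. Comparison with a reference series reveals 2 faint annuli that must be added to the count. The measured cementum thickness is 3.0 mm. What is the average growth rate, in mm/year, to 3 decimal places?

0.136 mm/year

Correcting the raw count gives 23 − 3 + 2 = 22 true cementum bands.
Extension rate ≈ 3.0 / 22 = 0.136 mm/year.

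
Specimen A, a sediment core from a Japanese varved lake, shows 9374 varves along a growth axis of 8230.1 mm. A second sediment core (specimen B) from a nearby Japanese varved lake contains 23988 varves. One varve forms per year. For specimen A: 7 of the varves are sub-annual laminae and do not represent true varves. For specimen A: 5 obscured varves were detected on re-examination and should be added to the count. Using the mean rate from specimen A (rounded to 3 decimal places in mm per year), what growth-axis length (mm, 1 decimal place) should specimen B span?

Specimen A: after corrections the count is 9374 − 7 + 5 = 9372 varves.
A: 8230.1 mm over 9372 years gives 8230.1 / 9372 ≈ 0.878 mm/year.
B's length ≈ 0.878 × 23988 = 21061.5 mm.

21061.5 mm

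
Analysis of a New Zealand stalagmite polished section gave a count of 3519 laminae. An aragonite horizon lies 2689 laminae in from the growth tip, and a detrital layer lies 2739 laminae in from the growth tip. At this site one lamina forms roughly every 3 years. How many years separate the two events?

Separation: 2739 − 2689 = 50 laminae.
Multiplying by 3 years per lamina: 50 × 3 = 150 years.

150 years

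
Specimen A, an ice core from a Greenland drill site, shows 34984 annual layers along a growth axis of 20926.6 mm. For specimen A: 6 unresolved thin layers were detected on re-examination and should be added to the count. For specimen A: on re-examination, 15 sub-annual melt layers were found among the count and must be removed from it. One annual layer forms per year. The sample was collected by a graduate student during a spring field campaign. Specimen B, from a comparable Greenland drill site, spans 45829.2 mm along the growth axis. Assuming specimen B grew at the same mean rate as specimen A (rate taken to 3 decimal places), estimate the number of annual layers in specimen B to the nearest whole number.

Specimen A: correcting the raw count gives 34984 − 15 + 6 = 34975 true annual layers.
A: 20926.6 mm over 34975 years gives 20926.6 / 34975 ≈ 0.598 mm/year.
For B, 45829.2 / 0.598 = 76637.46 years ≈ 76637 annual layers.

76637 annual layers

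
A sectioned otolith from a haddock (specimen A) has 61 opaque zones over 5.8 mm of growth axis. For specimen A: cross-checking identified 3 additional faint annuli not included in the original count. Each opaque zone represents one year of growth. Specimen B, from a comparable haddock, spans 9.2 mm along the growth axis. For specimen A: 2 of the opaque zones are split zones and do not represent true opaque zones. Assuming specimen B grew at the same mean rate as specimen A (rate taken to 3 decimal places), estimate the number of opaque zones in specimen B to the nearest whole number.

Specimen A: adjusted count: 61 − 2 + 3 = 62 opaque zones.
A: Mean rate = 5.8 mm / 62 years ≈ 0.094 mm/yr.
B spans 9.2 / 0.094 = 97.87 years ≈ 98 opaque zones.

98 opaque zones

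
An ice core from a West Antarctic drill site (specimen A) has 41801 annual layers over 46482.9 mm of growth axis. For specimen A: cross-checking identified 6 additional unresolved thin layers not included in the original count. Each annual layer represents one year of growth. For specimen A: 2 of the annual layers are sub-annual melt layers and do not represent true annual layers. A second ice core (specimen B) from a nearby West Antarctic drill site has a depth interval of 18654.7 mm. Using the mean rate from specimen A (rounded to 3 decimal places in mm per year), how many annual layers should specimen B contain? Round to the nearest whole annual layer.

Specimen A: adjusted count: 41801 − 2 + 6 = 41805 annual layers.
A: Mean rate = 46482.9 mm / 41805 years ≈ 1.112 mm/year.
Specimen B: 18654.7 mm / 1.112 mm per year = 16775.81 years ≈ 16776 annual layers.

16776 annual layers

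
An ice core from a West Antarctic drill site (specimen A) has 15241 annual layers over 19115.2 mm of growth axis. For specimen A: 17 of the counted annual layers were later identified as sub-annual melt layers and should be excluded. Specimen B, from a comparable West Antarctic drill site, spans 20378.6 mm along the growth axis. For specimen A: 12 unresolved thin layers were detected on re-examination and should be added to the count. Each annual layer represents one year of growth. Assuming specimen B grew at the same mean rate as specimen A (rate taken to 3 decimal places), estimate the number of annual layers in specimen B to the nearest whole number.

16238 annual layers

Specimen A: adjusted count: 15241 − 17 + 12 = 15236 annual layers.
A: Extension rate ≈ 19115.2 / 15236 = 1.255 mm per year.
B spans 20378.6 / 1.255 = 16237.93 years ≈ 16238 annual layers.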